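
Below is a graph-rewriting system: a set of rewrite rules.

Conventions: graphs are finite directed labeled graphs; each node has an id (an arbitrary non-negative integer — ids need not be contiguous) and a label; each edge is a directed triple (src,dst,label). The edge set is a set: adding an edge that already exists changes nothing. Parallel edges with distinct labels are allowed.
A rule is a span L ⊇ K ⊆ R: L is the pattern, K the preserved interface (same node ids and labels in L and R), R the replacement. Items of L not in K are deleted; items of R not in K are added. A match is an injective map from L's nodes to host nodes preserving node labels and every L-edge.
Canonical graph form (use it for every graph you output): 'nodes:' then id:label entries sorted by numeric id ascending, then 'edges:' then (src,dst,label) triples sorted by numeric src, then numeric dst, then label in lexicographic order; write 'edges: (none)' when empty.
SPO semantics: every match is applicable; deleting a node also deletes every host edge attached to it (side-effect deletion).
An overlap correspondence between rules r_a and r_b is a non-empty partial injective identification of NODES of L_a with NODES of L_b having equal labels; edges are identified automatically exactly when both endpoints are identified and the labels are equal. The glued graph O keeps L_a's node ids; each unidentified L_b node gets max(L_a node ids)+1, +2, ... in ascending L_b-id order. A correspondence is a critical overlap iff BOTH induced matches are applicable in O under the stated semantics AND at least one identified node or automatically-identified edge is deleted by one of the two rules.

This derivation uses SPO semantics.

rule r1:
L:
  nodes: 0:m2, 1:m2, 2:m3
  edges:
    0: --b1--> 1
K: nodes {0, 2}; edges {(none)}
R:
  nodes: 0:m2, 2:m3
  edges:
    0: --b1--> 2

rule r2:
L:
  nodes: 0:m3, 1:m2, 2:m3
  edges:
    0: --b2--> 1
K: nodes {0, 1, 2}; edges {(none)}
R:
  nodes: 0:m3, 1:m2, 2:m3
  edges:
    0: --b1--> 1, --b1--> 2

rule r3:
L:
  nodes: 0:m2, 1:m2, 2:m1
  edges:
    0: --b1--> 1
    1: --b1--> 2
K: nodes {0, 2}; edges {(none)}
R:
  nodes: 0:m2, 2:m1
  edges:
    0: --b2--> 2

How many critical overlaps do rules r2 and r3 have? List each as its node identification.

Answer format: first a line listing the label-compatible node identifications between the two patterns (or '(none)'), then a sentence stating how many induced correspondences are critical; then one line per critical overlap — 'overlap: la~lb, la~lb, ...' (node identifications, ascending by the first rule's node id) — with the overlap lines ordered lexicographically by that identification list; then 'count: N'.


label-compatible node identifications between L(r2) and L(r3): 1~0, 1~1
1 of the induced correspondences is a critical overlap of r2 and r3.
overlap: 1~1
count: 1


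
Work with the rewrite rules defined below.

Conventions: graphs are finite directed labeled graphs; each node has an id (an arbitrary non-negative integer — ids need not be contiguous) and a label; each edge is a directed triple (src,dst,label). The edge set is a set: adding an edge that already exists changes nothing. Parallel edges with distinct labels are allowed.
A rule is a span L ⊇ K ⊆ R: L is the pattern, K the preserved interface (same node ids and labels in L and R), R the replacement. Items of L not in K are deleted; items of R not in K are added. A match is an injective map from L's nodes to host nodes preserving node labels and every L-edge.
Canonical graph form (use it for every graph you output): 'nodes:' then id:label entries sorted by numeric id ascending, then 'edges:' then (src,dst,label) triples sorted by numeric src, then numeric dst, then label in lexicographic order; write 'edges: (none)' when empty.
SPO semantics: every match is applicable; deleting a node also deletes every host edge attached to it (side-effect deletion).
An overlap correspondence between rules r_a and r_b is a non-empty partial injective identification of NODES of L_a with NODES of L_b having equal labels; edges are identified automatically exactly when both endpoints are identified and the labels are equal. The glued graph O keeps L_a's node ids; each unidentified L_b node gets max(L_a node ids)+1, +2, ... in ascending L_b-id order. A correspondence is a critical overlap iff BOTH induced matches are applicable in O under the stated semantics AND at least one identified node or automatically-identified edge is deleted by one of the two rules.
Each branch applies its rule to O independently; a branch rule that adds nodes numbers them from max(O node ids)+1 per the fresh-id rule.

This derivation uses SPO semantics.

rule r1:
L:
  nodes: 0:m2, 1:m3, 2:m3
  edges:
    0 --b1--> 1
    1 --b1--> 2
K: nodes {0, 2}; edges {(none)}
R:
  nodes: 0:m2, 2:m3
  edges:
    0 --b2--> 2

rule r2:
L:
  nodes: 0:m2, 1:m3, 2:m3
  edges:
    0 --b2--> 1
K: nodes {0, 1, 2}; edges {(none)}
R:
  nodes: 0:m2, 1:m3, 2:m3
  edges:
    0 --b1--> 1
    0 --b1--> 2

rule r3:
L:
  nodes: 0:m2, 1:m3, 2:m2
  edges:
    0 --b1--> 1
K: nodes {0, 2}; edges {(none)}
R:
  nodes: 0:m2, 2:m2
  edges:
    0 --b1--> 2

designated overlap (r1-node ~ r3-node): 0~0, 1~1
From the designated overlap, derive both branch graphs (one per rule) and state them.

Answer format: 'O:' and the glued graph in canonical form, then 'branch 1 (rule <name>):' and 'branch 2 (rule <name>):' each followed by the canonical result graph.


O:
nodes: 0:m2, 1:m3, 2:m3, 3:m2
edges: (0,1,b1); (1,2,b1)
branch 1 (rule r1):
nodes: 0:m2, 2:m3, 3:m2
edges: (0,2,b2)
branch 2 (rule r3):
nodes: 0:m2, 2:m3, 3:m2
edges: (0,3,b1)


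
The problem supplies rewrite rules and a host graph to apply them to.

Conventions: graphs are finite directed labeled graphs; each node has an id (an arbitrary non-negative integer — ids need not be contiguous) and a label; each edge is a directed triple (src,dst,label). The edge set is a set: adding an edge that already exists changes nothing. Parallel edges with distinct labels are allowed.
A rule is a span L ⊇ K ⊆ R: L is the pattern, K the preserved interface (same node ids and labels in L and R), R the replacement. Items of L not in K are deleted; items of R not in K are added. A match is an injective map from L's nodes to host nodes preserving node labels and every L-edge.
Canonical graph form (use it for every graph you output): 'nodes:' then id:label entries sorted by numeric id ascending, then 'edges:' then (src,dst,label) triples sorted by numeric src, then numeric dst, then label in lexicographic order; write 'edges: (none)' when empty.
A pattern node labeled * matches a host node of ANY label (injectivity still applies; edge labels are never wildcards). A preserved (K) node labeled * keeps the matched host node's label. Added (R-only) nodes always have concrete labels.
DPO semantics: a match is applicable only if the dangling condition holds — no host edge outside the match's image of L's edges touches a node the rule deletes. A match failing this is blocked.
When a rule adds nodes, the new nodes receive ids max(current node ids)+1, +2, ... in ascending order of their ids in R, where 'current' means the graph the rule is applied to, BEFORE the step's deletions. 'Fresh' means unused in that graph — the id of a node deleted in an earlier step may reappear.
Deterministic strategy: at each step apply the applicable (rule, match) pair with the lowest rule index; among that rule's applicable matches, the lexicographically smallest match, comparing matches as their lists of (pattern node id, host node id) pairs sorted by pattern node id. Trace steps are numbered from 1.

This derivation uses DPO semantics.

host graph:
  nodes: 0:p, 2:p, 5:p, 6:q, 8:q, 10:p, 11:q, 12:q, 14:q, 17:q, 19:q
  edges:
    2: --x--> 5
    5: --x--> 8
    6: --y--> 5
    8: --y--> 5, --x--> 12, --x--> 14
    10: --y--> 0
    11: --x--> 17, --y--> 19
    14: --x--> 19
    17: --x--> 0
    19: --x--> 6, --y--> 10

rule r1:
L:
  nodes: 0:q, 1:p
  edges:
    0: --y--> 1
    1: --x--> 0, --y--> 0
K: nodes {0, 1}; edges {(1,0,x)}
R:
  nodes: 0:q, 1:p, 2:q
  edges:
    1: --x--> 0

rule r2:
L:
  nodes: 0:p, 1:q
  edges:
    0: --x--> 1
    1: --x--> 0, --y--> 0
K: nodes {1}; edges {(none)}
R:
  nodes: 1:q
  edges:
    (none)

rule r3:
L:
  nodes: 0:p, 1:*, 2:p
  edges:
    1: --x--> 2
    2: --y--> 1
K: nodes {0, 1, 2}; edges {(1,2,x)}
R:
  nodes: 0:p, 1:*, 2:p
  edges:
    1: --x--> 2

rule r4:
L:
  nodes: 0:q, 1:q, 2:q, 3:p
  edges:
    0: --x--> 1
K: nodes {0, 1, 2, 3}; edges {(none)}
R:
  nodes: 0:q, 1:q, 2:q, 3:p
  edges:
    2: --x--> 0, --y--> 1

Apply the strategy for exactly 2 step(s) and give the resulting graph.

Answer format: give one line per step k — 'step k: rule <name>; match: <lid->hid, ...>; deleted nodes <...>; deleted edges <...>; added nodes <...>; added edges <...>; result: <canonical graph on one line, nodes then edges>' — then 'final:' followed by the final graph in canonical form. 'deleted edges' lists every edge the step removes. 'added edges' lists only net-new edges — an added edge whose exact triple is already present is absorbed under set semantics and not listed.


step 1: rule r4; match: 0->8, 1->12, 2->6, 3->0; deleted nodes (none); deleted edges (8,12,x); added nodes (none); added edges (6,8,x); (6,12,y); result: nodes: 0:p, 2:p, 5:p, 6:q, 8:q, 10:p, 11:q, 12:q, 14:q, 17:q, 19:q edges: (2,5,x); (5,8,x); (6,5,y); (6,8,x); (6,12,y); (8,5,y); (8,14,x); (10,0,y); (11,17,x); (11,19,y); (14,19,x); (17,0,x); (19,6,x); (19,10,y)
step 2: rule r4; match: 0->6, 1->8, 2->11, 3->0; deleted nodes (none); deleted edges (6,8,x); added nodes (none); added edges (11,6,x); (11,8,y); result: nodes: 0:p, 2:p, 5:p, 6:q, 8:q, 10:p, 11:q, 12:q, 14:q, 17:q, 19:q edges: (2,5,x); (5,8,x); (6,5,y); (6,12,y); (8,5,y); (8,14,x); (10,0,y); (11,6,x); (11,8,y); (11,17,x); (11,19,y); (14,19,x); (17,0,x); (19,6,x); (19,10,y)
final:
nodes: 0:p, 2:p, 5:p, 6:q, 8:q, 10:p, 11:q, 12:q, 14:q, 17:q, 19:q
edges: (2,5,x); (5,8,x); (6,5,y); (6,12,y); (8,5,y); (8,14,x); (10,0,y); (11,6,x); (11,8,y); (11,17,x); (11,19,y); (14,19,x); (17,0,x); (19,6,x); (19,10,y)


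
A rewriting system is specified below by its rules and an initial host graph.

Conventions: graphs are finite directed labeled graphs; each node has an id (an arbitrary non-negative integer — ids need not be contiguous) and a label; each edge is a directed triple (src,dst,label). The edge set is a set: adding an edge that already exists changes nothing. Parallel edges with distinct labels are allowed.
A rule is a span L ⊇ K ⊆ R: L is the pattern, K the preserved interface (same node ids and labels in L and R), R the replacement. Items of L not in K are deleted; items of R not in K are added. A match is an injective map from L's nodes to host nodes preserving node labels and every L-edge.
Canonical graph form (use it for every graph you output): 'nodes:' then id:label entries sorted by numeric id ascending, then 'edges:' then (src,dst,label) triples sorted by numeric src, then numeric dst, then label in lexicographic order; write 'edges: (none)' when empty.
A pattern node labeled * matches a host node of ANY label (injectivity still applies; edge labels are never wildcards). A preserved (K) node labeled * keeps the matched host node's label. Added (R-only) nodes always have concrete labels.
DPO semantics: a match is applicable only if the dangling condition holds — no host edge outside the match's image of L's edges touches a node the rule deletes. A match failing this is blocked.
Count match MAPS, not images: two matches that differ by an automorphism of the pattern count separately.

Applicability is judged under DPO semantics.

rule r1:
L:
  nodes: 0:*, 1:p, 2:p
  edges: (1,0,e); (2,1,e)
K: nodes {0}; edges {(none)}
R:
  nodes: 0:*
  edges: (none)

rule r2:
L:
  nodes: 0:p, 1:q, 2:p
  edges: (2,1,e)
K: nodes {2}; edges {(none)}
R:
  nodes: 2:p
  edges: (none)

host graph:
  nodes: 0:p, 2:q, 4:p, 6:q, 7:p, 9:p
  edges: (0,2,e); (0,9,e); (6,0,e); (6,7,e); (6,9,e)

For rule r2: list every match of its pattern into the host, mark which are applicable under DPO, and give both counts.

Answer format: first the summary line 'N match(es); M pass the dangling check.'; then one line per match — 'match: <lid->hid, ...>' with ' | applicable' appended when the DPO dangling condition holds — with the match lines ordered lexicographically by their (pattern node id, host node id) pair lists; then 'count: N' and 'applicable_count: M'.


3 match(es); 1 pass the dangling check.
match: 0->4, 1->2, 2->0 | applicable
match: 0->7, 1->2, 2->0
match: 0->9, 1->2, 2->0
count: 3
applicable_count: 1


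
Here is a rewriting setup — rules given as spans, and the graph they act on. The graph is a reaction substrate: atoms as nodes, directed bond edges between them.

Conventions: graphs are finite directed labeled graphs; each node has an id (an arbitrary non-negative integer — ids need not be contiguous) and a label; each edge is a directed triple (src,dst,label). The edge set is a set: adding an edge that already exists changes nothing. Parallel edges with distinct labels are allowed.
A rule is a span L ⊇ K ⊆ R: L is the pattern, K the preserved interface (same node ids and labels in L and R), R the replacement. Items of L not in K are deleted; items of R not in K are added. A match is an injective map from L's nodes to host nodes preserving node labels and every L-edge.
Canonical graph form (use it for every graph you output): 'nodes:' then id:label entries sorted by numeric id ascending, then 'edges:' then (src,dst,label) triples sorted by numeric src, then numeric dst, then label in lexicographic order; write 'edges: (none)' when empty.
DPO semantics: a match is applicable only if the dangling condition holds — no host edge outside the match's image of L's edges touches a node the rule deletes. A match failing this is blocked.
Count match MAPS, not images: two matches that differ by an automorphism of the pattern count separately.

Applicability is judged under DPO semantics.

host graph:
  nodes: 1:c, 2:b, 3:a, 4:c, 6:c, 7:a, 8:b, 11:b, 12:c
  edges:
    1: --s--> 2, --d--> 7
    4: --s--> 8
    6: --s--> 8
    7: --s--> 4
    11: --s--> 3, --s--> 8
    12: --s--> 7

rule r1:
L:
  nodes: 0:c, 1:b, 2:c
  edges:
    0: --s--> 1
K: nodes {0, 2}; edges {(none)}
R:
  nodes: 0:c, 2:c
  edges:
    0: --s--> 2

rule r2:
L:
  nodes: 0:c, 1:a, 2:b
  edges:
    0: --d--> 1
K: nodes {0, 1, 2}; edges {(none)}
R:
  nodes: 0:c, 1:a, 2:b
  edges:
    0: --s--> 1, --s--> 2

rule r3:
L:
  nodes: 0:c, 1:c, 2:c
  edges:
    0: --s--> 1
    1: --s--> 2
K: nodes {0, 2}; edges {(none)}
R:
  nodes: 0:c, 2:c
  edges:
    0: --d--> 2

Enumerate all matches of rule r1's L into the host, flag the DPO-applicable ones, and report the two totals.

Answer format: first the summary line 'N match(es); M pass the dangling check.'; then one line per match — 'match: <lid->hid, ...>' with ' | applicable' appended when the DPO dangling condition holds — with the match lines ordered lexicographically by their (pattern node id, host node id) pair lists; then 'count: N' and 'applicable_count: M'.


9 match(es); 3 pass the dangling check.
match: 0->1, 1->2, 2->4 | applicable
match: 0->1, 1->2, 2->6 | applicable
match: 0->1, 1->2, 2->12 | applicable
match: 0->4, 1->8, 2->1
match: 0->4, 1->8, 2->6
match: 0->4, 1->8, 2->12
match: 0->6, 1->8, 2->1
match: 0->6, 1->8, 2->4
match: 0->6, 1->8, 2->12
count: 9
applicable_count: 3


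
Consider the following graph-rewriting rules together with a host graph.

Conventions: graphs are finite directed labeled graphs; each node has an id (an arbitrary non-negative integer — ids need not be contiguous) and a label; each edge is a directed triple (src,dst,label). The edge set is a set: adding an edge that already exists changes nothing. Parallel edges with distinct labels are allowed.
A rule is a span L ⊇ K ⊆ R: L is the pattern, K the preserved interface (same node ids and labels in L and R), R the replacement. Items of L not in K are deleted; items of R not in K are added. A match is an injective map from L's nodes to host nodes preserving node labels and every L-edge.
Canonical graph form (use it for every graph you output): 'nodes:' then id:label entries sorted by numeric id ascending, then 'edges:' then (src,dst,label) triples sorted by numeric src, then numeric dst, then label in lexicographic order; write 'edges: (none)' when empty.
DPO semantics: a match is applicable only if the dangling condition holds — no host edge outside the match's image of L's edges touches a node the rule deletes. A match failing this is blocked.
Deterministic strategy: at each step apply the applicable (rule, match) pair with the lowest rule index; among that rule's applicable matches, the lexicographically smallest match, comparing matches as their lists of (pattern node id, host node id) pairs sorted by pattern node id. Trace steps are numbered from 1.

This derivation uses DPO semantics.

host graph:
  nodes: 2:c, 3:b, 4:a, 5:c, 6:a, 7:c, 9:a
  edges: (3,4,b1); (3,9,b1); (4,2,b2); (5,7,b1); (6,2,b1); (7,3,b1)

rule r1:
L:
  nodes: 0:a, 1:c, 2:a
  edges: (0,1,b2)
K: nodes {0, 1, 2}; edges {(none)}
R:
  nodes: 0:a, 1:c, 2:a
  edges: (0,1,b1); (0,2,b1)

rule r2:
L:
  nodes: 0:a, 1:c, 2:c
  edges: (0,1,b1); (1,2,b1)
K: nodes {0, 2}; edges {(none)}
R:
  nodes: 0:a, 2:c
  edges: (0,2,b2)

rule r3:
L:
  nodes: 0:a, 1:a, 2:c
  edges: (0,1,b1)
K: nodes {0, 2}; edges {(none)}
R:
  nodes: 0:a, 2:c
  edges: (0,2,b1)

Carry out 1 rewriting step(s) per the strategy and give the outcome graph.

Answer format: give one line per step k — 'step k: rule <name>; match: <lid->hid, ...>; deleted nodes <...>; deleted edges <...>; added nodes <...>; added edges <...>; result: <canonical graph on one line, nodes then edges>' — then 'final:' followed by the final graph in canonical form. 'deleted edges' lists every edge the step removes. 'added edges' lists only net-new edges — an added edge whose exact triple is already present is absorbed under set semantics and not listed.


step 1: rule r1; match: 0->4, 1->2, 2->6; deleted nodes (none); deleted edges (4,2,b2); added nodes (none); added edges (4,2,b1); (4,6,b1); result: nodes: 2:c, 3:b, 4:a, 5:c, 6:a, 7:c, 9:a edges: (3,4,b1); (3,9,b1); (4,2,b1); (4,6,b1); (5,7,b1); (6,2,b1); (7,3,b1)
final:
nodes: 2:c, 3:b, 4:a, 5:c, 6:a, 7:c, 9:a
edges: (3,4,b1); (3,9,b1); (4,2,b1); (4,6,b1); (5,7,b1); (6,2,b1); (7,3,b1)


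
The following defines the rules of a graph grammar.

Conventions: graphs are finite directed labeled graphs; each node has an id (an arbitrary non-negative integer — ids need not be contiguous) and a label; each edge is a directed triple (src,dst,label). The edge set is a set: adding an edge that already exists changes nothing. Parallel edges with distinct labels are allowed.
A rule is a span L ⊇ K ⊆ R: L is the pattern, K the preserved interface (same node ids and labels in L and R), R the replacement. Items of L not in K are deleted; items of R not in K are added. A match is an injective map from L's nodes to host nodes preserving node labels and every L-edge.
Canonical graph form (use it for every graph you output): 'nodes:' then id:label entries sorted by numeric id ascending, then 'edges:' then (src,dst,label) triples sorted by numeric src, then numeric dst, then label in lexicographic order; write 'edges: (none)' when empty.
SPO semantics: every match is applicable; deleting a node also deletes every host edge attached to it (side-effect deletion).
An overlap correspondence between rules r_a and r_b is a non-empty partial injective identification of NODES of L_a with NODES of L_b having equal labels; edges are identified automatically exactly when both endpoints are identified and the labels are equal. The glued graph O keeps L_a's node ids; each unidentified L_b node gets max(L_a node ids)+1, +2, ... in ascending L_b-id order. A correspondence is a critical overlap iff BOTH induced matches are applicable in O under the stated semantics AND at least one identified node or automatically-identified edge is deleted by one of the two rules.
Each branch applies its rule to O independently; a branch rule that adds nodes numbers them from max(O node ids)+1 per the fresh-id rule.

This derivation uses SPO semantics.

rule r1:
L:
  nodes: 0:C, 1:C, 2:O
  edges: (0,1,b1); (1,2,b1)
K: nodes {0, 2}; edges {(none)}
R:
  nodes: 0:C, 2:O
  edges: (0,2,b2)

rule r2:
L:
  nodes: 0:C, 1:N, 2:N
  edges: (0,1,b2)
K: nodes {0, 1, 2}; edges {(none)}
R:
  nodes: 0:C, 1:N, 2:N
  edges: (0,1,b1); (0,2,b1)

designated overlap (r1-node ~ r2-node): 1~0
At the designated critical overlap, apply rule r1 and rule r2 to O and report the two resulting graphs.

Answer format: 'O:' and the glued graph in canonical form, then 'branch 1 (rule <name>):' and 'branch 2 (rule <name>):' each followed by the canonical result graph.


O:
nodes: 0:C, 1:C, 2:O, 3:N, 4:N
edges: (0,1,b1); (1,2,b1); (1,3,b2)
branch 1 (rule r1):
nodes: 0:C, 2:O, 3:N, 4:N
edges: (0,2,b2)
branch 2 (rule r2):
nodes: 0:C, 1:C, 2:O, 3:N, 4:N
edges: (0,1,b1); (1,2,b1); (1,3,b1); (1,4,b1)


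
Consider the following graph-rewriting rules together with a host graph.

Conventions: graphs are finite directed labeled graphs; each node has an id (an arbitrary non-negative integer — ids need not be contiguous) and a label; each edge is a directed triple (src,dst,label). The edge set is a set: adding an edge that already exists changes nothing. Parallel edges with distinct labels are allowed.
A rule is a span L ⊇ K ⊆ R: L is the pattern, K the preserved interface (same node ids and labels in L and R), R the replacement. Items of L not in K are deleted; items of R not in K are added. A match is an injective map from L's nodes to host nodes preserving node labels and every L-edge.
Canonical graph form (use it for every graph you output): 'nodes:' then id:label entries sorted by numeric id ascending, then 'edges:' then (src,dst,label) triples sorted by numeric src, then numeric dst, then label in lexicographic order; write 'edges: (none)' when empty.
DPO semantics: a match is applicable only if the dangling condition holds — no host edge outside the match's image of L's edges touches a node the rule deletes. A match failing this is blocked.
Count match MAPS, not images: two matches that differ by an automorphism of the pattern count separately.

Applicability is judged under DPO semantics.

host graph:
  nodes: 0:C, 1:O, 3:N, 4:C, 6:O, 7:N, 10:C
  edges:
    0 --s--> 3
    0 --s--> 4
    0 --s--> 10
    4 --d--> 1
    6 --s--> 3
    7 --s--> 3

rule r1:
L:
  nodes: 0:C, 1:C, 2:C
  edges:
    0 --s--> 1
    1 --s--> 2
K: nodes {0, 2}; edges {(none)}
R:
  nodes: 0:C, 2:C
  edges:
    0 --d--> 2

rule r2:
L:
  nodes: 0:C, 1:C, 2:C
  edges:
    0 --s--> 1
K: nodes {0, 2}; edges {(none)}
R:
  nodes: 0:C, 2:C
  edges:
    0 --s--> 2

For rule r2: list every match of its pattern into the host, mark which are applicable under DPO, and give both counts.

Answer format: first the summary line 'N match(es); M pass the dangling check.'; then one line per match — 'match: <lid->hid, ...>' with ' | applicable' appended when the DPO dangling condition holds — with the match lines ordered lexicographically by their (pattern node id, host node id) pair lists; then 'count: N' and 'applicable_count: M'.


2 match(es); 1 pass the dangling check.
match: 0->0, 1->4, 2->10
match: 0->0, 1->10, 2->4 | applicable
count: 2
applicable_count: 1


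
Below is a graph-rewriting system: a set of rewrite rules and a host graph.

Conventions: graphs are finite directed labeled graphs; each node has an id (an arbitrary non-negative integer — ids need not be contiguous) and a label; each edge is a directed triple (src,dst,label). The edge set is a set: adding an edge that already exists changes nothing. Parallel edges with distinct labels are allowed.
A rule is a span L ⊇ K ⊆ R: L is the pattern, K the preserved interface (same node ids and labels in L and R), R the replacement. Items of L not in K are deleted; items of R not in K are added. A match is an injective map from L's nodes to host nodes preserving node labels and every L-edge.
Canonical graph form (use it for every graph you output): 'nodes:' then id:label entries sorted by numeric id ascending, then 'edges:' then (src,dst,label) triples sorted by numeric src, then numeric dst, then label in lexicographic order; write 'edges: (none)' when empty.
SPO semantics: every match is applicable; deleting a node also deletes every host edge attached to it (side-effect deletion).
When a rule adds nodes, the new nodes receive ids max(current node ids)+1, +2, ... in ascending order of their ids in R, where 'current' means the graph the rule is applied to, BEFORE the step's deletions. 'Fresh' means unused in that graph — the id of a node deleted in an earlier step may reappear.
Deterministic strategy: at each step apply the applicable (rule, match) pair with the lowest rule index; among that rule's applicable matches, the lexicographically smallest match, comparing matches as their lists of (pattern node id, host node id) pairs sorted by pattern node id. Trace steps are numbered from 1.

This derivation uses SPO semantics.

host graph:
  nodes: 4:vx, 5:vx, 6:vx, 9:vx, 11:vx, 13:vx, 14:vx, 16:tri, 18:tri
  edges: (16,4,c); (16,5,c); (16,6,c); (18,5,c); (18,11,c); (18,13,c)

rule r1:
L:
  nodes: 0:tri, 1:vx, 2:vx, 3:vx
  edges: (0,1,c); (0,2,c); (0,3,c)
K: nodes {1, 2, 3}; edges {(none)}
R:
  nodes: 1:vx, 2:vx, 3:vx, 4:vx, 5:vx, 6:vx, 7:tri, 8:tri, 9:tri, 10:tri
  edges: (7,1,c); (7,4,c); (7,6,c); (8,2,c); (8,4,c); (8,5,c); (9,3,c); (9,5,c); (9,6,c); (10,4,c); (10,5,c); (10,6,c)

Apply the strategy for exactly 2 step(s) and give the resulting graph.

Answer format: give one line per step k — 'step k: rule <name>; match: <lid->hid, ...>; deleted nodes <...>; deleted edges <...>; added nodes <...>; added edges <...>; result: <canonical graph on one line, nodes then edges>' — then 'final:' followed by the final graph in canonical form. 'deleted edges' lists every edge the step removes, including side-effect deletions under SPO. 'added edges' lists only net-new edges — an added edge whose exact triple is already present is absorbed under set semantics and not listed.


step 1: rule r1; match: 0->16, 1->4, 2->5, 3->6; deleted nodes 16; deleted edges (16,4,c); (16,5,c); (16,6,c); added nodes 19, 20, 21, 22, 23, 24, 25; added edges (22,4,c); (22,19,c); (22,21,c); (23,5,c); (23,19,c); (23,20,c); (24,6,c); (24,20,c); (24,21,c); (25,19,c); (25,20,c); (25,21,c); result: nodes: 4:vx, 5:vx, 6:vx, 9:vx, 11:vx, 13:vx, 14:vx, 18:tri, 19:vx, 20:vx, 21:vx, 22:tri, 23:tri, 24:tri, 25:tri edges: (18,5,c); (18,11,c); (18,13,c); (22,4,c); (22,19,c); (22,21,c); (23,5,c); (23,19,c); (23,20,c); (24,6,c); (24,20,c); (24,21,c); (25,19,c); (25,20,c); (25,21,c)
step 2: rule r1; match: 0->18, 1->5, 2->11, 3->13; deleted nodes 18; deleted edges (18,5,c); (18,11,c); (18,13,c); added nodes 26, 27, 28, 29, 30, 31, 32; added edges (29,5,c); (29,26,c); (29,28,c); (30,11,c); (30,26,c); (30,27,c); (31,13,c); (31,27,c); (31,28,c); (32,26,c); (32,27,c); (32,28,c); result: nodes: 4:vx, 5:vx, 6:vx, 9:vx, 11:vx, 13:vx, 14:vx, 19:vx, 20:vx, 21:vx, 22:tri, 23:tri, 24:tri, 25:tri, 26:vx, 27:vx, 28:vx, 29:tri, 30:tri, 31:tri, 32:tri edges: (22,4,c); (22,19,c); (22,21,c); (23,5,c); (23,19,c); (23,20,c); (24,6,c); (24,20,c); (24,21,c); (25,19,c); (25,20,c); (25,21,c); (29,5,c); (29,26,c); (29,28,c); (30,11,c); (30,26,c); (30,27,c); (31,13,c); (31,27,c); (31,28,c); (32,26,c); (32,27,c); (32,28,c)
final:
nodes: 4:vx, 5:vx, 6:vx, 9:vx, 11:vx, 13:vx, 14:vx, 19:vx, 20:vx, 21:vx, 22:tri, 23:tri, 24:tri, 25:tri, 26:vx, 27:vx, 28:vx, 29:tri, 30:tri, 31:tri, 32:tri
edges: (22,4,c); (22,19,c); (22,21,c); (23,5,c); (23,19,c); (23,20,c); (24,6,c); (24,20,c); (24,21,c); (25,19,c); (25,20,c); (25,21,c); (29,5,c); (29,26,c); (29,28,c); (30,11,c); (30,26,c); (30,27,c); (31,13,c); (31,27,c); (31,28,c); (32,26,c); (32,27,c); (32,28,c)


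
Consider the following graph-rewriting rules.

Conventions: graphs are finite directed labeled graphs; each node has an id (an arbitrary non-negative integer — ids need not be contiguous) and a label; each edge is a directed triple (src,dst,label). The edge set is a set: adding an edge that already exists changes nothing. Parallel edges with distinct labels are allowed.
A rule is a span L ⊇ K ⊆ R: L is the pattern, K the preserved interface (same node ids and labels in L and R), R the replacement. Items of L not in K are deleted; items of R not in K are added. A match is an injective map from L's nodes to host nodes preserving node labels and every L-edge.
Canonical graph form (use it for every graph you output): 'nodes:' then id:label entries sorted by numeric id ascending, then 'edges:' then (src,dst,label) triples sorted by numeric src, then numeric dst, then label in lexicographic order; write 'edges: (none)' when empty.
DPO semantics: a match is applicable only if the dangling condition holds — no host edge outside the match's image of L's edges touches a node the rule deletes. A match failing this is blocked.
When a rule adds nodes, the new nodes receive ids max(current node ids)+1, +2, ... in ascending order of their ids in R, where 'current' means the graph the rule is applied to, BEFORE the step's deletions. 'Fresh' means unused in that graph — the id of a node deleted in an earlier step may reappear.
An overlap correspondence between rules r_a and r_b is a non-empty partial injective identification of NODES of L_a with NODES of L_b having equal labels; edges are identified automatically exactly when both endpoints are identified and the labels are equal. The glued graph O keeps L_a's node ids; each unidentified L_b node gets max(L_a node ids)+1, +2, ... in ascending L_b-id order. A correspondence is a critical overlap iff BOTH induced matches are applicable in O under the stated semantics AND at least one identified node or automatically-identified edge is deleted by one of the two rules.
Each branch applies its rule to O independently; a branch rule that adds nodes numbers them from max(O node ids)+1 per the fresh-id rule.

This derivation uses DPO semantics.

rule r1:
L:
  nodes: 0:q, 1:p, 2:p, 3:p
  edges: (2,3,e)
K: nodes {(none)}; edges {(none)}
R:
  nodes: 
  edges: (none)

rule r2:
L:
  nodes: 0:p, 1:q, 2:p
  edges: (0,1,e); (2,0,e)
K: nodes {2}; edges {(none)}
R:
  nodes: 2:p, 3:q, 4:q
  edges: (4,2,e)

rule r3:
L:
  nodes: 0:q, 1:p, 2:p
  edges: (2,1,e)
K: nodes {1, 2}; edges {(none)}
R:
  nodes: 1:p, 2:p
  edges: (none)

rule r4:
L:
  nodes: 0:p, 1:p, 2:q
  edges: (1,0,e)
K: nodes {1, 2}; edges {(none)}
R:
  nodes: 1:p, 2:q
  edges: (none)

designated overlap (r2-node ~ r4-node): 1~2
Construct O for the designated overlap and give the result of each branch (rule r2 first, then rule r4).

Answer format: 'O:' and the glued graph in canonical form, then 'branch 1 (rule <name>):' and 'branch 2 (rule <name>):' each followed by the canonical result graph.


O:
nodes: 0:p, 1:q, 2:p, 3:p, 4:p
edges: (0,1,e); (2,0,e); (4,3,e)
branch 1 (rule r2):
nodes: 2:p, 3:p, 4:p, 5:q, 6:q
edges: (4,3,e); (6,2,e)
branch 2 (rule r4):
nodes: 0:p, 1:q, 2:p, 4:p
edges: (0,1,e); (2,0,e)


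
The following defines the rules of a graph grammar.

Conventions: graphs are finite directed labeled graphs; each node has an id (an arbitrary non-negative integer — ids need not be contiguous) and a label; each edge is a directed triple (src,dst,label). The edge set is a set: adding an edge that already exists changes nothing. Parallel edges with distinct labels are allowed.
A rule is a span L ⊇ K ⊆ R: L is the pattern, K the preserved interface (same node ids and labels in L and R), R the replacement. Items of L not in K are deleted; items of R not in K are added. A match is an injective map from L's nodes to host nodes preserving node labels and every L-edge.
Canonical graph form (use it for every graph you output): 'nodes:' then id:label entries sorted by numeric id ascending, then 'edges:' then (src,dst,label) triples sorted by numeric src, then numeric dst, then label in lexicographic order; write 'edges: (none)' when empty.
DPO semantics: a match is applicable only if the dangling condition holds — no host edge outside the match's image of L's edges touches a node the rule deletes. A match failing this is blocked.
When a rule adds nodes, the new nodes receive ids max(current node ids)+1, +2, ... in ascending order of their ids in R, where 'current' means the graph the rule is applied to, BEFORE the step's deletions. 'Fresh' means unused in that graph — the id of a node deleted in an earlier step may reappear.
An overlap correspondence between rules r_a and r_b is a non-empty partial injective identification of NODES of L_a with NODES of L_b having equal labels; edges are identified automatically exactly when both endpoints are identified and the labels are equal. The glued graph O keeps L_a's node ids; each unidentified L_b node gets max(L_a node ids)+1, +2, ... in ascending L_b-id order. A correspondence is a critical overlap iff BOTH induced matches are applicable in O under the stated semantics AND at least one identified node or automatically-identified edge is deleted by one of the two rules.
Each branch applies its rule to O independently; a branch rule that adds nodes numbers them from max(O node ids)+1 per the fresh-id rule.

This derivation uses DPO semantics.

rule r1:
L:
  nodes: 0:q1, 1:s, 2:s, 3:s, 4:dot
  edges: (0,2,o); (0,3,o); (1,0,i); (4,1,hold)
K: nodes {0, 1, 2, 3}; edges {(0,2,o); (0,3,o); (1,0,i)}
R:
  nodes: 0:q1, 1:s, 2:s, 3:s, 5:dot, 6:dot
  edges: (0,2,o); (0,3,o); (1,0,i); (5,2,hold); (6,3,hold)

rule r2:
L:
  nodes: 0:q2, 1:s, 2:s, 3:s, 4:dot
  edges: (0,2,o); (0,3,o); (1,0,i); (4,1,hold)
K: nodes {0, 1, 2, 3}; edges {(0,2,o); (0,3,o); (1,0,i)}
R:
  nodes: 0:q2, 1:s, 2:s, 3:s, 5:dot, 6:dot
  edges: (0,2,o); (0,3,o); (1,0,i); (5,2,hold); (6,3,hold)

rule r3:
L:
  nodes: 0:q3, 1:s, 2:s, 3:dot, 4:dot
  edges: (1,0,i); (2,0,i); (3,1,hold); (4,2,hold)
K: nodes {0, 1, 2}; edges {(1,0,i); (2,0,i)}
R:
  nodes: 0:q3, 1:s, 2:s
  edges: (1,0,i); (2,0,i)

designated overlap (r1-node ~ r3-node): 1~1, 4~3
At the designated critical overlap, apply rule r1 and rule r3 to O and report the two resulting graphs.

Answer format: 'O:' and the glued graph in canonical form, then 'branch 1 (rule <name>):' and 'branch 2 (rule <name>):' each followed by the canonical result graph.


O:
nodes: 0:q1, 1:s, 2:s, 3:s, 4:dot, 5:q3, 6:s, 7:dot
edges: (0,2,o); (0,3,o); (1,0,i); (1,5,i); (4,1,hold); (6,5,i); (7,6,hold)
branch 1 (rule r1):
nodes: 0:q1, 1:s, 2:s, 3:s, 5:q3, 6:s, 7:dot, 8:dot, 9:dot
edges: (0,2,o); (0,3,o); (1,0,i); (1,5,i); (6,5,i); (7,6,hold); (8,2,hold); (9,3,hold)
branch 2 (rule r3):
nodes: 0:q1, 1:s, 2:s, 3:s, 5:q3, 6:s
edges: (0,2,o); (0,3,o); (1,0,i); (1,5,i); (6,5,i)


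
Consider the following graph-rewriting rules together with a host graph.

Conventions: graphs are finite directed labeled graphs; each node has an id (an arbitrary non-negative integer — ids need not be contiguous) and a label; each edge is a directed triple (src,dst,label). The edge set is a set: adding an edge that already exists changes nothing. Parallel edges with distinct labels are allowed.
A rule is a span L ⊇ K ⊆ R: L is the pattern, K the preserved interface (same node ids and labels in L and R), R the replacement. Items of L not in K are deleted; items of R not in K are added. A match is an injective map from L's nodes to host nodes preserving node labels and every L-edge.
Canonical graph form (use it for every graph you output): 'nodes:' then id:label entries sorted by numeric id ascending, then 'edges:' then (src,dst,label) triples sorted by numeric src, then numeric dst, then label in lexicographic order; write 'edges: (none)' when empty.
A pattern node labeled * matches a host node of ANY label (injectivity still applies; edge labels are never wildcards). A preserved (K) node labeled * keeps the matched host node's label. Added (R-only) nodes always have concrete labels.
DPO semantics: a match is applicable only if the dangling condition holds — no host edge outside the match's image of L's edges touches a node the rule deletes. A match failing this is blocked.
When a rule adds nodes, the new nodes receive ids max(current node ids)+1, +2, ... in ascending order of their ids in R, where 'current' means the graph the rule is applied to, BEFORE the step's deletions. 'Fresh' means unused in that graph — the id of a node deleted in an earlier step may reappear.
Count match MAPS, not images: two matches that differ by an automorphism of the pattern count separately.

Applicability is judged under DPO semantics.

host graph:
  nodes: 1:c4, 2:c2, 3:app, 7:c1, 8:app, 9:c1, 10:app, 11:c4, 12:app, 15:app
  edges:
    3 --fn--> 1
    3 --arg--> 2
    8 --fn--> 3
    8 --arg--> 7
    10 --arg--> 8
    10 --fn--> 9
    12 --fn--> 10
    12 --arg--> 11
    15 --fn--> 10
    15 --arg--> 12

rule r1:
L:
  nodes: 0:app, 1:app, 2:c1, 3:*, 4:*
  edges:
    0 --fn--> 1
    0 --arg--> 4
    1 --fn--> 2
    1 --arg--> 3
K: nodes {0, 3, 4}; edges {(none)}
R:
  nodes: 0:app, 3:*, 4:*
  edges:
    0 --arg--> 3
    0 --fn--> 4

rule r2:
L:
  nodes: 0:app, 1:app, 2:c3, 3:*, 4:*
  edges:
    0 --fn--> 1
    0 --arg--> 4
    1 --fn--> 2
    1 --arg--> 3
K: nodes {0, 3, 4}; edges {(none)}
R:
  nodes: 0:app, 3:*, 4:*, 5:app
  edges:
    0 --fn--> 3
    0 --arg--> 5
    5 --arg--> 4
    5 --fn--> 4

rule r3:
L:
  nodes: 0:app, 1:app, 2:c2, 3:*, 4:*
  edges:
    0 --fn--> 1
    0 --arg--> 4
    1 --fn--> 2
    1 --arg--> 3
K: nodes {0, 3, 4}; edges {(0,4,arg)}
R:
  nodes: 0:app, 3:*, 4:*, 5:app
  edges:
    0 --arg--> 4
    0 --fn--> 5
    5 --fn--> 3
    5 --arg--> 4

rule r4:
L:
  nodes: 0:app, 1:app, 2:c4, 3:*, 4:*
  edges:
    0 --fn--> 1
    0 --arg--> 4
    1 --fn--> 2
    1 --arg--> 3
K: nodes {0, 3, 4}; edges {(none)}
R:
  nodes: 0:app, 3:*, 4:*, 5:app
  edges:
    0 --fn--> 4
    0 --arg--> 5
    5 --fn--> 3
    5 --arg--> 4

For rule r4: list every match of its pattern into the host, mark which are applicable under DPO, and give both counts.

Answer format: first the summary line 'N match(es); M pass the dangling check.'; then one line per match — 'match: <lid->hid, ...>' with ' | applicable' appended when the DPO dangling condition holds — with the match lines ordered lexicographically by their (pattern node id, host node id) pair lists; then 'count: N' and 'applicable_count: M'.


1 match(es); 1 pass the dangling check.
match: 0->8, 1->3, 2->1, 3->2, 4->7 | applicable
count: 1
applicable_count: 1


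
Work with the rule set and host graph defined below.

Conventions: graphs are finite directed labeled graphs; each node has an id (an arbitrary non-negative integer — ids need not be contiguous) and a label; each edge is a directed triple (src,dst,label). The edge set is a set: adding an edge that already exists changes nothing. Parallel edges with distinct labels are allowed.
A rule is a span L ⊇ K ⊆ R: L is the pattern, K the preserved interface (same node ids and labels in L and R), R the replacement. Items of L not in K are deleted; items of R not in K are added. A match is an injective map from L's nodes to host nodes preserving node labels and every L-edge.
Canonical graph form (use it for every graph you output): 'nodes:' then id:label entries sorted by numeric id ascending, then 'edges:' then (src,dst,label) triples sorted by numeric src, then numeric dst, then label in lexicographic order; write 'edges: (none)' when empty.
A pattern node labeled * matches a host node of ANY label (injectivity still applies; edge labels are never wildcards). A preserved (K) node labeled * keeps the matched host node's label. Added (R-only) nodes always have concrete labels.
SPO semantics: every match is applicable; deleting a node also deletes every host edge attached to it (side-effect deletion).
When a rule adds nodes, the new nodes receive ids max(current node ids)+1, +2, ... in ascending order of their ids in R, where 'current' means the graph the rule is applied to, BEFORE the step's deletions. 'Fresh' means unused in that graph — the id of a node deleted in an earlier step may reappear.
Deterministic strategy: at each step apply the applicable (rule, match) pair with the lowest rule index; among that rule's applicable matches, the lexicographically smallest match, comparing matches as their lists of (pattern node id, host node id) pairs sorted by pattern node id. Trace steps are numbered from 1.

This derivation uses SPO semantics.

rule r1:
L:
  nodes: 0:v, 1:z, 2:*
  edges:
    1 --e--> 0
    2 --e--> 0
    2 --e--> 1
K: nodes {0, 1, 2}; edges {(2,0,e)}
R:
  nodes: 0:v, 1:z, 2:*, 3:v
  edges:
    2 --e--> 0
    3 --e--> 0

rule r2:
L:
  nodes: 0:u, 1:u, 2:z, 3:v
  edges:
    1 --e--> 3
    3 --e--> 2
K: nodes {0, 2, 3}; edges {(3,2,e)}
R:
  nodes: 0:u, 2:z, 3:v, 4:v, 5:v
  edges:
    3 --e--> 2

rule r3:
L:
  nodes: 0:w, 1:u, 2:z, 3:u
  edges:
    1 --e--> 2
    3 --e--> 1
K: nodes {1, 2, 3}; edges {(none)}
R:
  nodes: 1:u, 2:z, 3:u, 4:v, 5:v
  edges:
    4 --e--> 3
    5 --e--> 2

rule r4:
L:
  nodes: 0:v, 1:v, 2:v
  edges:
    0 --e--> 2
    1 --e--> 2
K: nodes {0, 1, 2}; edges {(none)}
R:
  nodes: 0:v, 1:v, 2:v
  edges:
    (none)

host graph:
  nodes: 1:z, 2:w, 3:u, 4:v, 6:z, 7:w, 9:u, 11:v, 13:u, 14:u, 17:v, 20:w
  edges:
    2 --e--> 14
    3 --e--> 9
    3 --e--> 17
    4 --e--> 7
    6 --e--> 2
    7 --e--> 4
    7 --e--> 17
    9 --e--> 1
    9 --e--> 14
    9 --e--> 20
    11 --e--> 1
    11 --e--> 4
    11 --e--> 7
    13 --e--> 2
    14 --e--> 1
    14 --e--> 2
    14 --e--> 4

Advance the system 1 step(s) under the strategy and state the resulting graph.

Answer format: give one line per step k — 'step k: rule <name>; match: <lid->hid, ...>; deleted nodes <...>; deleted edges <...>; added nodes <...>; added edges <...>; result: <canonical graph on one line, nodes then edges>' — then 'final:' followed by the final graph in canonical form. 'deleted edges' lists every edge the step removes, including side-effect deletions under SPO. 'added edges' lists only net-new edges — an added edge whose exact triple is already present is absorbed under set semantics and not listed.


step 1: rule r3; match: 0->2, 1->9, 2->1, 3->3; deleted nodes 2; deleted edges (2,14,e); (3,9,e); (6,2,e); (9,1,e); (13,2,e); (14,2,e); added nodes 21, 22; added edges (21,3,e); (22,1,e); result: nodes: 1:z, 3:u, 4:v, 6:z, 7:w, 9:u, 11:v, 13:u, 14:u, 17:v, 20:w, 21:v, 22:v edges: (3,17,e); (4,7,e); (7,4,e); (7,17,e); (9,14,e); (9,20,e); (11,1,e); (11,4,e); (11,7,e); (14,1,e); (14,4,e); (21,3,e); (22,1,e)
final:
nodes: 1:z, 3:u, 4:v, 6:z, 7:w, 9:u, 11:v, 13:u, 14:u, 17:v, 20:w, 21:v, 22:v
edges: (3,17,e); (4,7,e); (7,4,e); (7,17,e); (9,14,e); (9,20,e); (11,1,e); (11,4,e); (11,7,e); (14,1,e); (14,4,e); (21,3,e); (22,1,e)
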